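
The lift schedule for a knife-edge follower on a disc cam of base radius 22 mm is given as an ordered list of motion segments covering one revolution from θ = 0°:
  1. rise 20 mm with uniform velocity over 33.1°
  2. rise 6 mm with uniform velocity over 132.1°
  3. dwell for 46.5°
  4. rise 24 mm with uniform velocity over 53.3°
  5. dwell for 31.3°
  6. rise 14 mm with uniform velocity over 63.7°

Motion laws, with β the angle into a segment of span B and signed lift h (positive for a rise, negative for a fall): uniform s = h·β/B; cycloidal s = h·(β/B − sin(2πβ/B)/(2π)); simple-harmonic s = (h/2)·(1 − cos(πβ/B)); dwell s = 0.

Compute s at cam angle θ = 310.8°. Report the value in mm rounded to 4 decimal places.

seg 1 [0°–33.1°] uniform, h=20: full span → s += 20 → s = 20.0000
seg 2 [33.1°–165.2°] uniform, h=6: full span → s += 6 → s = 26.0000
seg 3 [165.2°–211.7°] dwell: s stays 26.0000
seg 4 [211.7°–265°] uniform, h=24: full span → s += 24 → s = 50.0000
seg 5 [265°–296.3°] dwell: s stays 50.0000
seg 6 [296.3°–360°] uniform, h=14: θ=310.8° here. β=14.5, B=63.7. 14·14.5/63.7 = 3.1868 → s = 53.1868

53.1868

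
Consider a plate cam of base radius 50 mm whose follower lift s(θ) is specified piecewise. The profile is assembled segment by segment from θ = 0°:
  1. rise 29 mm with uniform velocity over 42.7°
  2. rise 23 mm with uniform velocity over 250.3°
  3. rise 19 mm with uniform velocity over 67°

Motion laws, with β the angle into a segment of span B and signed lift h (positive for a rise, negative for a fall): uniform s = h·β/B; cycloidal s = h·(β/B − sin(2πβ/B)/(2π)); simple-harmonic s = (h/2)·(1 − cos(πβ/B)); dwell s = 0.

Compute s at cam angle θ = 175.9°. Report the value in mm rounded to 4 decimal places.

seg 1 [0°–42.7°] uniform, h=29: full span → s += 29 → s = 29.0000
seg 2 [42.7°–293°] uniform, h=23: θ=175.9° here. β=133.2, B=250.3. 23·133.2/250.3 = 12.2397 → s = 41.2397

41.2397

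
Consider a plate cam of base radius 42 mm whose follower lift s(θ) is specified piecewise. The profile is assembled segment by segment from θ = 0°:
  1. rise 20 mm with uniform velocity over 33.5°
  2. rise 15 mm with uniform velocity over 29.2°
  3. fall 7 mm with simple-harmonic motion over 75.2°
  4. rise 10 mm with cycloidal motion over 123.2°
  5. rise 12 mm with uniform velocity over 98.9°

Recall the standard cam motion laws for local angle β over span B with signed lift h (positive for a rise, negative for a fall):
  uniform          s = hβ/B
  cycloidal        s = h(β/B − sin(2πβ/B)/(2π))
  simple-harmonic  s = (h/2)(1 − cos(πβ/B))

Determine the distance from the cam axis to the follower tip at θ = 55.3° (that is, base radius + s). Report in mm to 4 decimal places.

seg 1 [0°–33.5°] uniform, h=20: full span → s += 20 → s = 20.0000
seg 2 [33.5°–62.7°] uniform, h=15: θ=55.3° here. β=21.8, B=29.2. 15·21.8/29.2 = 11.1986 → s = 31.1986
radial distance = base radius + s = 42 + 31.1986 = 73.1986

73.1986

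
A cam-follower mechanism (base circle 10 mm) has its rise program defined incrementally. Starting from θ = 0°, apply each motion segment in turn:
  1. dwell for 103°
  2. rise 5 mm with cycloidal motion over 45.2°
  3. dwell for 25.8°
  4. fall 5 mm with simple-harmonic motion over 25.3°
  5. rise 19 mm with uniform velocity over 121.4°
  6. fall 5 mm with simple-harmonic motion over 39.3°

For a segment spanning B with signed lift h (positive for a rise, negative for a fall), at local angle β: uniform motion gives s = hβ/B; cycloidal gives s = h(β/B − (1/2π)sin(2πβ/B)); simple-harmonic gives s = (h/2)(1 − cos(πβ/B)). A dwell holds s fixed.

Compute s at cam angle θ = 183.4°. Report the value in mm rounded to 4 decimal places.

seg 1 [0°–103°] dwell: s stays 0.0000
seg 2 [103°–148.2°] cycloidal, h=5: full span → s += 5 → s = 5.0000
seg 3 [148.2°–174°] dwell: s stays 5.0000
seg 4 [174°–199.3°] simple-harmonic, h=-5: θ=183.4° here. β=9.4, B=25.3. -5/2·(1 − cos(π·0.3715)) = -1.5183 → s = 3.4817

3.4817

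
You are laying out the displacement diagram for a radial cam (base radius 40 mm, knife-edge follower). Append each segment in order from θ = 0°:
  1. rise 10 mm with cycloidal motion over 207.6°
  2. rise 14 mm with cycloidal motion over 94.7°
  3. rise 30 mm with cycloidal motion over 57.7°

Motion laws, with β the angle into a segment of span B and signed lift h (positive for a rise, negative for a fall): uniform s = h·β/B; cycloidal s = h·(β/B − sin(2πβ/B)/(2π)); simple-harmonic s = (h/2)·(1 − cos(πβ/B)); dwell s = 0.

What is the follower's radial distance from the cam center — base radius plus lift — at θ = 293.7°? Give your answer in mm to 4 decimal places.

seg 1 [0°–207.6°] cycloidal, h=10: full span → s += 10 → s = 10.0000
seg 2 [207.6°–302.3°] cycloidal, h=14: θ=293.7° here. β=86.1, B=94.7. 14·(0.9092 − sin(2π·0.9092)/(2π)) = 13.9321 → s = 23.9321
radial distance = base radius + s = 40 + 23.9321 = 63.9321

63.9321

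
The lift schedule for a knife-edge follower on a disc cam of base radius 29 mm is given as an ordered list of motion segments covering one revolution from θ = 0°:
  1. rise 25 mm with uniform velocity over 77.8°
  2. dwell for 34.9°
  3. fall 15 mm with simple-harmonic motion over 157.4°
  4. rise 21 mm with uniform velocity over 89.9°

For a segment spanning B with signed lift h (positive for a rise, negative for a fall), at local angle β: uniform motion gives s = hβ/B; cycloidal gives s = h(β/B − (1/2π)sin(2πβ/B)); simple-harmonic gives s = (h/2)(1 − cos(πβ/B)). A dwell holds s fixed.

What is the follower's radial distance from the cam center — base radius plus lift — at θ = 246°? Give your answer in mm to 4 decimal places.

seg 1 [0°–77.8°] uniform, h=25: full span → s += 25 → s = 25.0000
seg 2 [77.8°–112.7°] dwell: s stays 25.0000
seg 3 [112.7°–270.1°] simple-harmonic, h=-15: θ=246° here. β=133.3, B=157.4. -15/2·(1 − cos(π·0.8469)) = -14.1489 → s = 10.8511
radial distance = base radius + s = 29 + 10.8511 = 39.8511

39.8511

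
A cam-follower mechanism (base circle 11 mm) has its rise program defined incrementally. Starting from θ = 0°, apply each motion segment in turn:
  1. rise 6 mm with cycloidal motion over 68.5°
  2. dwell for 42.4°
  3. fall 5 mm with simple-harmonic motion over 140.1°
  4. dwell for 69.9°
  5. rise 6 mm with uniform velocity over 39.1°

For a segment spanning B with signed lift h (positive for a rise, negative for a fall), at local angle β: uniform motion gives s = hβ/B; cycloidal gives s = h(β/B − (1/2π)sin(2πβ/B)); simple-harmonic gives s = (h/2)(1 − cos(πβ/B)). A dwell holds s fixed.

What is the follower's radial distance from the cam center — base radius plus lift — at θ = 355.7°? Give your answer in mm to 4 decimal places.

seg 1 [0°–68.5°] cycloidal, h=6: full span → s += 6 → s = 6.0000
seg 2 [68.5°–110.9°] dwell: s stays 6.0000
seg 3 [110.9°–251°] simple-harmonic, h=-5: full span → s += -5 → s = 1.0000
seg 4 [251°–320.9°] dwell: s stays 1.0000
seg 5 [320.9°–360°] uniform, h=6: θ=355.7° here. β=34.8, B=39.1. 6·34.8/39.1 = 5.3402 → s = 6.3402
radial distance = base radius + s = 11 + 6.3402 = 17.3402

17.3402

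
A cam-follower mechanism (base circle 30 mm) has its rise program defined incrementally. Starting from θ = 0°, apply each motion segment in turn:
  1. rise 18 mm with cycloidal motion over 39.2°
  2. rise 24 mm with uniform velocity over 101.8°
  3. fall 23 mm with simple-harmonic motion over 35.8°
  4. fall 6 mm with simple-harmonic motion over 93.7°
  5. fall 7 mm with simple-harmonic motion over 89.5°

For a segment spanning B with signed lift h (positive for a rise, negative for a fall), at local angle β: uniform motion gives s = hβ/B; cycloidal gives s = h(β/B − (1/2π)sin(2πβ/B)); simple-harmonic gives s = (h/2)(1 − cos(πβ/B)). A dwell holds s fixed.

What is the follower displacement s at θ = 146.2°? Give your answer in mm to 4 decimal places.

seg 1 [0°–39.2°] cycloidal, h=18: full span → s += 18 → s = 18.0000
seg 2 [39.2°–141°] uniform, h=24: full span → s += 24 → s = 42.0000
seg 3 [141°–176.8°] simple-harmonic, h=-23: θ=146.2° here. β=5.2, B=35.8. -23/2·(1 − cos(π·0.1453)) = -1.1767 → s = 40.8233

40.8233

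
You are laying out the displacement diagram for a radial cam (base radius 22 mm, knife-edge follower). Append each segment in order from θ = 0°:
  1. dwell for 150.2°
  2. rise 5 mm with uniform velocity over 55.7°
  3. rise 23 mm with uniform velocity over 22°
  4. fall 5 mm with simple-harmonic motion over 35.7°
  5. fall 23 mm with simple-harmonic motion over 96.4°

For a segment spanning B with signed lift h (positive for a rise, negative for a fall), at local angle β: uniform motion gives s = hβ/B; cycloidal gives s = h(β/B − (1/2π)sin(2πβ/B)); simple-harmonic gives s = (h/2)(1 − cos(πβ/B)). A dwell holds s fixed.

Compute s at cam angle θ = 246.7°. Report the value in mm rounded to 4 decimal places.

seg 1 [0°–150.2°] dwell: s stays 0.0000
seg 2 [150.2°–205.9°] uniform, h=5: full span → s += 5 → s = 5.0000
seg 3 [205.9°–227.9°] uniform, h=23: full span → s += 23 → s = 28.0000
seg 4 [227.9°–263.6°] simple-harmonic, h=-5: θ=246.7° here. β=18.8, B=35.7. -5/2·(1 − cos(π·0.5266)) = -2.7088 → s = 25.2912

25.2912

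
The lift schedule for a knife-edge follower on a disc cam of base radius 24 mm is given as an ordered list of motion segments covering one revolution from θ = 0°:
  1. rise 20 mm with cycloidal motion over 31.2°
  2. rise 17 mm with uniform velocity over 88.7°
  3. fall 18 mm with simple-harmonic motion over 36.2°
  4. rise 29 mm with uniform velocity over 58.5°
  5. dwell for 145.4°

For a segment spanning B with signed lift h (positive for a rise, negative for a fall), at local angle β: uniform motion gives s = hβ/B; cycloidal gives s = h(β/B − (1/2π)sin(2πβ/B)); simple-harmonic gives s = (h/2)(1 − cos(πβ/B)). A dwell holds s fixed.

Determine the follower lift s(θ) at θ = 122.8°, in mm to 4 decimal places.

seg 1 [0°–31.2°] cycloidal, h=20: full span → s += 20 → s = 20.0000
seg 2 [31.2°–119.9°] uniform, h=17: full span → s += 17 → s = 37.0000
seg 3 [119.9°–156.1°] simple-harmonic, h=-18: θ=122.8° here. β=2.9, B=36.2. -18/2·(1 − cos(π·0.0801)) = -0.2835 → s = 36.7165

36.7165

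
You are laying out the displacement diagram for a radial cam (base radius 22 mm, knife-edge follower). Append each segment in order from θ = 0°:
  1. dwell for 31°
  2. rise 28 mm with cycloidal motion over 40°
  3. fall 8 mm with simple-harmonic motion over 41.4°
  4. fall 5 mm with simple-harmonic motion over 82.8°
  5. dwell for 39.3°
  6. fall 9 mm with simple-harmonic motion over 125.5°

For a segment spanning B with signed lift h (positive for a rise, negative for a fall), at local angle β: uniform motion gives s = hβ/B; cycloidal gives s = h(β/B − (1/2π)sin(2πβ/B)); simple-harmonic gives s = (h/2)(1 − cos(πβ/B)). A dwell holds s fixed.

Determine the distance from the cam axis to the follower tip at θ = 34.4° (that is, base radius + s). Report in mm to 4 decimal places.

seg 1 [0°–31°] dwell: s stays 0.0000
seg 2 [31°–71°] cycloidal, h=28: θ=34.4° here. β=3.4, B=40. 28·(0.0850 − sin(2π·0.0850)/(2π)) = 0.1115 → s = 0.1115
radial distance = base radius + s = 22 + 0.1115 = 22.1115

22.1115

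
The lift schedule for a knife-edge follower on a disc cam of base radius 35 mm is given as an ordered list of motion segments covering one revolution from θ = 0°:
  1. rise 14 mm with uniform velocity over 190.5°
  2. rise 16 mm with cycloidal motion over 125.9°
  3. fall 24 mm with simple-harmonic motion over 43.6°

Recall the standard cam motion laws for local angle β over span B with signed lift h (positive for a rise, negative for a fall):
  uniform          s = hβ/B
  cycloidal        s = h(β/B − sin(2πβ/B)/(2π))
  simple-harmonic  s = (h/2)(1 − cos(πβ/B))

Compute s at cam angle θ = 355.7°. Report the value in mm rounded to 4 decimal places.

seg 1 [0°–190.5°] uniform, h=14: full span → s += 14 → s = 14.0000
seg 2 [190.5°–316.4°] cycloidal, h=16: full span → s += 16 → s = 30.0000
seg 3 [316.4°–360°] simple-harmonic, h=-24: θ=355.7° here. β=39.3, B=43.6. -24/2·(1 − cos(π·0.9014)) = -23.4286 → s = 6.5714

6.5714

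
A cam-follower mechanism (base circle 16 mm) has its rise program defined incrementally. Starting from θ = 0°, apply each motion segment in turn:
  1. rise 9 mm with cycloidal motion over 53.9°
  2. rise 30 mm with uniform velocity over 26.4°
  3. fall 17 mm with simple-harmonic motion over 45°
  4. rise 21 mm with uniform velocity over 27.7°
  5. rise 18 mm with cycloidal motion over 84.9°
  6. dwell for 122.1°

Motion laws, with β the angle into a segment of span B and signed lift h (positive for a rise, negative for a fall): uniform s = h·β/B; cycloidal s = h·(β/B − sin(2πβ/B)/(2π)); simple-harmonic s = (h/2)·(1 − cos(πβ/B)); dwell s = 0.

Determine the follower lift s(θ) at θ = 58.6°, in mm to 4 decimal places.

seg 1 [0°–53.9°] cycloidal, h=9: full span → s += 9 → s = 9.0000
seg 2 [53.9°–80.3°] uniform, h=30: θ=58.6° here. β=4.7, B=26.4. 30·4.7/26.4 = 5.3409 → s = 14.3409

14.3409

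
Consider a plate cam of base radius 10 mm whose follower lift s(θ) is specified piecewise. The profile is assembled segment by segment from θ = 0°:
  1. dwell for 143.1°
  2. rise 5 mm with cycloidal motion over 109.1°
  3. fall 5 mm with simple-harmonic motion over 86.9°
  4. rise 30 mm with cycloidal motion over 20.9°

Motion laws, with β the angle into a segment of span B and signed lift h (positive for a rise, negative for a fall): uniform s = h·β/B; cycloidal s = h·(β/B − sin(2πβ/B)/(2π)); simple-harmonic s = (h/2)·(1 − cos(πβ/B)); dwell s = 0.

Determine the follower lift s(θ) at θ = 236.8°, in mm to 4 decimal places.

seg 1 [0°–143.1°] dwell: s stays 0.0000
seg 2 [143.1°–252.2°] cycloidal, h=5: θ=236.8° here. β=93.7, B=109.1. 5·(0.8588 − sin(2π·0.8588)/(2π)) = 4.9110 → s = 4.9110

4.9110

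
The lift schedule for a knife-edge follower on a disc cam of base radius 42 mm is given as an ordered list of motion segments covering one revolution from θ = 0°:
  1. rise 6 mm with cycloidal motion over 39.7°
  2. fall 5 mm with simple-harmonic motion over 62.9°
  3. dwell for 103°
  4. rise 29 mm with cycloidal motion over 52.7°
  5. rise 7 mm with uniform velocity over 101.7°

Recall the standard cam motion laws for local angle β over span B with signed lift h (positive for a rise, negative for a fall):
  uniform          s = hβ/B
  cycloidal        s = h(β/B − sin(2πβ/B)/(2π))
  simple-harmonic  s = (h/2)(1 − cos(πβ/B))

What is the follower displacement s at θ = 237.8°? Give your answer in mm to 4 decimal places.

seg 1 [0°–39.7°] cycloidal, h=6: full span → s += 6 → s = 6.0000
seg 2 [39.7°–102.6°] simple-harmonic, h=-5: full span → s += -5 → s = 1.0000
seg 3 [102.6°–205.6°] dwell: s stays 1.0000
seg 4 [205.6°–258.3°] cycloidal, h=29: θ=237.8° here. β=32.2, B=52.7. 29·(0.6110 − sin(2π·0.6110)/(2π)) = 20.6836 → s = 21.6836

21.6836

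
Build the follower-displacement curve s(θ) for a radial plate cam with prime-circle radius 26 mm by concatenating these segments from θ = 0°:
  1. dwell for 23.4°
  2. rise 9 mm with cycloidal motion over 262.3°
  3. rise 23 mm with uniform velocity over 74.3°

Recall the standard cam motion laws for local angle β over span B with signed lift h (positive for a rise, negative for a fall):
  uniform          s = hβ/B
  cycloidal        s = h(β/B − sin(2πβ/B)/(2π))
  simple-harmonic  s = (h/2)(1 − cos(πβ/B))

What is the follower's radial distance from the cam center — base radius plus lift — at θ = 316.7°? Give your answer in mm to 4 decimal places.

seg 1 [0°–23.4°] dwell: s stays 0.0000
seg 2 [23.4°–285.7°] cycloidal, h=9: full span → s += 9 → s = 9.0000
seg 3 [285.7°–360°] uniform, h=23: θ=316.7° here. β=31, B=74.3. 23·31/74.3 = 9.5962 → s = 18.5962
radial distance = base radius + s = 26 + 18.5962 = 44.5962

44.5962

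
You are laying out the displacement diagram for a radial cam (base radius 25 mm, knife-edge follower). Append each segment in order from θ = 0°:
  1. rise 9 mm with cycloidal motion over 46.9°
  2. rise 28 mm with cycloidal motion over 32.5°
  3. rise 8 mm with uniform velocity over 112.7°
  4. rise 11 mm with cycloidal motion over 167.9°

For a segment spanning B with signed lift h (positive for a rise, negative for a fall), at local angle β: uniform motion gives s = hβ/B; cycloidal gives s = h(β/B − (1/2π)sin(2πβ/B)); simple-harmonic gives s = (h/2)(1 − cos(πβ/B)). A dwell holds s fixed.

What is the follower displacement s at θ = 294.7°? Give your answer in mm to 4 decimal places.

seg 1 [0°–46.9°] cycloidal, h=9: full span → s += 9 → s = 9.0000
seg 2 [46.9°–79.4°] cycloidal, h=28: full span → s += 28 → s = 37.0000
seg 3 [79.4°–192.1°] uniform, h=8: full span → s += 8 → s = 45.0000
seg 4 [192.1°–360°] cycloidal, h=11: θ=294.7° here. β=102.6, B=167.9. 11·(0.6111 − sin(2π·0.6111)/(2π)) = 7.8469 → s = 52.8469

52.8469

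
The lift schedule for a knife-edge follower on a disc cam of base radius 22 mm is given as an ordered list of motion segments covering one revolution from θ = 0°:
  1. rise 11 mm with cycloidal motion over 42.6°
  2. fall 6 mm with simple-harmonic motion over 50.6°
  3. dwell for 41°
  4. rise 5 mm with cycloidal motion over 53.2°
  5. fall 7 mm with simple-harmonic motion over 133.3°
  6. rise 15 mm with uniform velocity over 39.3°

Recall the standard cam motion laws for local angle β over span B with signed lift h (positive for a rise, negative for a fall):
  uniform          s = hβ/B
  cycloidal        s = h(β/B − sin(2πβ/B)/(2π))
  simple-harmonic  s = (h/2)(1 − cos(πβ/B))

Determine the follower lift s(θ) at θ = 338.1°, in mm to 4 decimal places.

seg 1 [0°–42.6°] cycloidal, h=11: full span → s += 11 → s = 11.0000
seg 2 [42.6°–93.2°] simple-harmonic, h=-6: full span → s += -6 → s = 5.0000
seg 3 [93.2°–134.2°] dwell: s stays 5.0000
seg 4 [134.2°–187.4°] cycloidal, h=5: full span → s += 5 → s = 10.0000
seg 5 [187.4°–320.7°] simple-harmonic, h=-7: full span → s += -7 → s = 3.0000
seg 6 [320.7°–360°] uniform, h=15: θ=338.1° here. β=17.4, B=39.3. 15·17.4/39.3 = 6.6412 → s = 9.6412

9.6412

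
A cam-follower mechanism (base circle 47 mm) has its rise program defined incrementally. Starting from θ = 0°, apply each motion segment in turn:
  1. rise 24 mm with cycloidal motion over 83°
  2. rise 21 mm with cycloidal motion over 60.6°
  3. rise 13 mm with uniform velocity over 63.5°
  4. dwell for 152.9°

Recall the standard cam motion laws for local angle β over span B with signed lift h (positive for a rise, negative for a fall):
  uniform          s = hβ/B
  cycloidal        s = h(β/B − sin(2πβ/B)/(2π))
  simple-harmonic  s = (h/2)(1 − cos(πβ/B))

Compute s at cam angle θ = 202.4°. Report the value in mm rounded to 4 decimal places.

seg 1 [0°–83°] cycloidal, h=24: full span → s += 24 → s = 24.0000
seg 2 [83°–143.6°] cycloidal, h=21: full span → s += 21 → s = 45.0000
seg 3 [143.6°–207.1°] uniform, h=13: θ=202.4° here. β=58.8, B=63.5. 13·58.8/63.5 = 12.0378 → s = 57.0378

57.0378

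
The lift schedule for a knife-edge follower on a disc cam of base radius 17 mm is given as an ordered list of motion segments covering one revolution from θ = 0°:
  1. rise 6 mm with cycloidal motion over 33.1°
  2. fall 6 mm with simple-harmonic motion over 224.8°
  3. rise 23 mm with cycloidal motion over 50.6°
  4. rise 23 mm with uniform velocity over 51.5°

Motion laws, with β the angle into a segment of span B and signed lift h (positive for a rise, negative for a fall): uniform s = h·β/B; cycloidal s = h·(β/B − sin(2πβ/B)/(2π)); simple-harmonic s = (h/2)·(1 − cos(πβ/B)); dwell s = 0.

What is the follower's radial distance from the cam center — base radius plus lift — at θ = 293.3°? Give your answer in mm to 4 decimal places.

seg 1 [0°–33.1°] cycloidal, h=6: full span → s += 6 → s = 6.0000
seg 2 [33.1°–257.9°] simple-harmonic, h=-6: full span → s += -6 → s = 0.0000
seg 3 [257.9°–308.5°] cycloidal, h=23: θ=293.3° here. β=35.4, B=50.6. 23·(0.6996 − sin(2π·0.6996)/(2π)) = 19.5695 → s = 19.5695
radial distance = base radius + s = 17 + 19.5695 = 36.5695

36.5695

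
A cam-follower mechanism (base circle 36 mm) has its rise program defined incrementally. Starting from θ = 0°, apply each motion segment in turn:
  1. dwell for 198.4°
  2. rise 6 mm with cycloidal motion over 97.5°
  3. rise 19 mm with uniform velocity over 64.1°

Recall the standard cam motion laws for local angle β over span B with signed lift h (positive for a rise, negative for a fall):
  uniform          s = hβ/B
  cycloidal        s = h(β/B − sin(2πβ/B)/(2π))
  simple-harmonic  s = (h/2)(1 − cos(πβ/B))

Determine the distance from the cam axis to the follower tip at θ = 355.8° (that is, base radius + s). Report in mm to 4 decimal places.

seg 1 [0°–198.4°] dwell: s stays 0.0000
seg 2 [198.4°–295.9°] cycloidal, h=6: full span → s += 6 → s = 6.0000
seg 3 [295.9°–360°] uniform, h=19: θ=355.8° here. β=59.9, B=64.1. 19·59.9/64.1 = 17.7551 → s = 23.7551
radial distance = base radius + s = 36 + 23.7551 = 59.7551

59.7551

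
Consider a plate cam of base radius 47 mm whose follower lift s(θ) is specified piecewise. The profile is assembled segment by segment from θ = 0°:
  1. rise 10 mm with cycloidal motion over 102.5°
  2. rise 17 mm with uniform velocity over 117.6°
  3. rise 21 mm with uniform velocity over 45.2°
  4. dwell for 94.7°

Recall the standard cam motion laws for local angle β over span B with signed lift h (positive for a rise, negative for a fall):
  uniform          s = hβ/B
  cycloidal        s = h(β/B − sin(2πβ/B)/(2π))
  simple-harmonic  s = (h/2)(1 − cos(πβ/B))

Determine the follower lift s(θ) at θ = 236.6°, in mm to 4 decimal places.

seg 1 [0°–102.5°] cycloidal, h=10: full span → s += 10 → s = 10.0000
seg 2 [102.5°–220.1°] uniform, h=17: full span → s += 17 → s = 27.0000
seg 3 [220.1°–265.3°] uniform, h=21: θ=236.6° here. β=16.5, B=45.2. 21·16.5/45.2 = 7.6659 → s = 34.6659

34.6659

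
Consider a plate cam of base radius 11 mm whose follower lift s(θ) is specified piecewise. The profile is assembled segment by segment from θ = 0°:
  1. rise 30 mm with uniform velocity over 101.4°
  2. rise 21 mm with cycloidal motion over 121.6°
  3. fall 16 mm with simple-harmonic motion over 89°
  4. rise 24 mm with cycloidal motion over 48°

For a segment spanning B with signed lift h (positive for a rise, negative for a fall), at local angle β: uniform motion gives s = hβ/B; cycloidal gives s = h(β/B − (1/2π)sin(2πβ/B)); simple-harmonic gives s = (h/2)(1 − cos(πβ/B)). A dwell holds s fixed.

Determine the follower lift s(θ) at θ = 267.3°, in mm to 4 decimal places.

seg 1 [0°–101.4°] uniform, h=30: full span → s += 30 → s = 30.0000
seg 2 [101.4°–223°] cycloidal, h=21: full span → s += 21 → s = 51.0000
seg 3 [223°–312°] simple-harmonic, h=-16: θ=267.3° here. β=44.3, B=89. -16/2·(1 − cos(π·0.4978)) = -7.9435 → s = 43.0565

43.0565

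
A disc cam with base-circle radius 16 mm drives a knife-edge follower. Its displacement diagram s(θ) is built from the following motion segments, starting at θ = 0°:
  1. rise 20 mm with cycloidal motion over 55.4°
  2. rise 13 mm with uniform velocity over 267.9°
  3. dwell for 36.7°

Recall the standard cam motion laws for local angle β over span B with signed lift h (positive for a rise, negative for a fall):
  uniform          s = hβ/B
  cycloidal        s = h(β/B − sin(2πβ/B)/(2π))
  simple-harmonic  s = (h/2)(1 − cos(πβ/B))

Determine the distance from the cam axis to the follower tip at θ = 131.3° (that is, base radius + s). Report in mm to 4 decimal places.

seg 1 [0°–55.4°] cycloidal, h=20: full span → s += 20 → s = 20.0000
seg 2 [55.4°–323.3°] uniform, h=13: θ=131.3° here. β=75.9, B=267.9. 13·75.9/267.9 = 3.6831 → s = 23.6831
radial distance = base radius + s = 16 + 23.6831 = 39.6831

39.6831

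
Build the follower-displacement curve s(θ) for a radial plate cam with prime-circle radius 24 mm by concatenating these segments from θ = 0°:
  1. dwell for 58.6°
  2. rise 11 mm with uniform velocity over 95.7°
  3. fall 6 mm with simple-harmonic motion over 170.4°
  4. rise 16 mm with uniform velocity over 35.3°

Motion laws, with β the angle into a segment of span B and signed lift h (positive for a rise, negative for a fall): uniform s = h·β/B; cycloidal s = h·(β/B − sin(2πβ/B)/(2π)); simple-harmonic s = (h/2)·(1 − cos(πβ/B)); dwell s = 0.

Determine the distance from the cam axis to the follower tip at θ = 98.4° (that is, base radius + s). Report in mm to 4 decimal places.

seg 1 [0°–58.6°] dwell: s stays 0.0000
seg 2 [58.6°–154.3°] uniform, h=11: θ=98.4° here. β=39.8, B=95.7. 11·39.8/95.7 = 4.5747 → s = 4.5747
radial distance = base radius + s = 24 + 4.5747 = 28.5747

28.5747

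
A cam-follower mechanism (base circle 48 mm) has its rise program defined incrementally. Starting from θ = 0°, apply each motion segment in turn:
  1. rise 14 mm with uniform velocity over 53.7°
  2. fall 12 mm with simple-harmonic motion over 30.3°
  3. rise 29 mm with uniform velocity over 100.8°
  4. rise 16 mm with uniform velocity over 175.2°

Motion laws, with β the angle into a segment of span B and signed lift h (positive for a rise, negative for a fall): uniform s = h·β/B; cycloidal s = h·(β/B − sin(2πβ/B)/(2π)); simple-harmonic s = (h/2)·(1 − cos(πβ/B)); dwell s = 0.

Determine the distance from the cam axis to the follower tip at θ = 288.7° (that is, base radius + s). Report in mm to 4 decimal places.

seg 1 [0°–53.7°] uniform, h=14: full span → s += 14 → s = 14.0000
seg 2 [53.7°–84°] simple-harmonic, h=-12: full span → s += -12 → s = 2.0000
seg 3 [84°–184.8°] uniform, h=29: full span → s += 29 → s = 31.0000
seg 4 [184.8°–360°] uniform, h=16: θ=288.7° here. β=103.9, B=175.2. 16·103.9/175.2 = 9.4886 → s = 40.4886
radial distance = base radius + s = 48 + 40.4886 = 88.4886

88.4886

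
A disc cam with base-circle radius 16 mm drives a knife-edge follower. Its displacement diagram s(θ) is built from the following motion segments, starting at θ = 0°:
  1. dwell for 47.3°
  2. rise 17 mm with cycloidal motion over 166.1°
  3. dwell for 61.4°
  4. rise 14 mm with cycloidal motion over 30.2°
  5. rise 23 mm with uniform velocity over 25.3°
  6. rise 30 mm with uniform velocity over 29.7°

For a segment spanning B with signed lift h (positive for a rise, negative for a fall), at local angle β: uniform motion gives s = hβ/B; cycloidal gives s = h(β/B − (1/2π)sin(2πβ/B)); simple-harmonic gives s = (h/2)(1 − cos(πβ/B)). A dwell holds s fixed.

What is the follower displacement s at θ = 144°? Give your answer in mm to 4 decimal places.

seg 1 [0°–47.3°] dwell: s stays 0.0000
seg 2 [47.3°–213.4°] cycloidal, h=17: θ=144° here. β=96.7, B=166.1. 17·(0.5822 − sin(2π·0.5822)/(2π)) = 11.2328 → s = 11.2328

11.2328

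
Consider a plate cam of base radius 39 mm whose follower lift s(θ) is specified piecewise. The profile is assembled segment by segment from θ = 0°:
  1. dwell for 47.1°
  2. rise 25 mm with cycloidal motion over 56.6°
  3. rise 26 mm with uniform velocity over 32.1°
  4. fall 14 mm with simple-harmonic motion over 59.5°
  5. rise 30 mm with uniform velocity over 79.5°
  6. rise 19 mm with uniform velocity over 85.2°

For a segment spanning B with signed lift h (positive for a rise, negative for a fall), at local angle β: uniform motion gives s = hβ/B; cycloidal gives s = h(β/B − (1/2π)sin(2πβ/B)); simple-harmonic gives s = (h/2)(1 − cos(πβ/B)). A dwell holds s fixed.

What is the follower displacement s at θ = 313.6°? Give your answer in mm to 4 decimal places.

seg 1 [0°–47.1°] dwell: s stays 0.0000
seg 2 [47.1°–103.7°] cycloidal, h=25: full span → s += 25 → s = 25.0000
seg 3 [103.7°–135.8°] uniform, h=26: full span → s += 26 → s = 51.0000
seg 4 [135.8°–195.3°] simple-harmonic, h=-14: full span → s += -14 → s = 37.0000
seg 5 [195.3°–274.8°] uniform, h=30: full span → s += 30 → s = 67.0000
seg 6 [274.8°–360°] uniform, h=19: θ=313.6° here. β=38.8, B=85.2. 19·38.8/85.2 = 8.6526 → s = 75.6526

75.6526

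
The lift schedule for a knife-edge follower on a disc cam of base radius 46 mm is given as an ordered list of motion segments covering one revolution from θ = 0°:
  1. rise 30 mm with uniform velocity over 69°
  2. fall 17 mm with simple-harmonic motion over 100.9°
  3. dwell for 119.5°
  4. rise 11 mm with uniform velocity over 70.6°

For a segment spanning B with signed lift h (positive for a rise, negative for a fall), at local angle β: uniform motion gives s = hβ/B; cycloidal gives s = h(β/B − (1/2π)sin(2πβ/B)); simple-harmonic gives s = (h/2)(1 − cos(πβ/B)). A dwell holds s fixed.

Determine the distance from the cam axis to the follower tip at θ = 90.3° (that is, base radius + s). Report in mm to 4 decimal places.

seg 1 [0°–69°] uniform, h=30: full span → s += 30 → s = 30.0000
seg 2 [69°–169.9°] simple-harmonic, h=-17: θ=90.3° here. β=21.3, B=100.9. -17/2·(1 − cos(π·0.2111)) = -1.8017 → s = 28.1983
radial distance = base radius + s = 46 + 28.1983 = 74.1983

74.1983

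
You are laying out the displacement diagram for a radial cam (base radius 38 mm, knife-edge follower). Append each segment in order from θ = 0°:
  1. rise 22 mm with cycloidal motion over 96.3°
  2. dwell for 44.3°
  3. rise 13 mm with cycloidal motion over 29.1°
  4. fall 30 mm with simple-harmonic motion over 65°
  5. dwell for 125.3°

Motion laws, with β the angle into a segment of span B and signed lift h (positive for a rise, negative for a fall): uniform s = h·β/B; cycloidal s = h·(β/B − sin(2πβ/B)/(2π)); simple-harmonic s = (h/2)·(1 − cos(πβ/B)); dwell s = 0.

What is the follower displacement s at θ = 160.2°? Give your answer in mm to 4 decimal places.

seg 1 [0°–96.3°] cycloidal, h=22: full span → s += 22 → s = 22.0000
seg 2 [96.3°–140.6°] dwell: s stays 22.0000
seg 3 [140.6°–169.7°] cycloidal, h=13: θ=160.2° here. β=19.6, B=29.1. 13·(0.6735 − sin(2π·0.6735)/(2π)) = 10.5908 → s = 32.5908

32.5908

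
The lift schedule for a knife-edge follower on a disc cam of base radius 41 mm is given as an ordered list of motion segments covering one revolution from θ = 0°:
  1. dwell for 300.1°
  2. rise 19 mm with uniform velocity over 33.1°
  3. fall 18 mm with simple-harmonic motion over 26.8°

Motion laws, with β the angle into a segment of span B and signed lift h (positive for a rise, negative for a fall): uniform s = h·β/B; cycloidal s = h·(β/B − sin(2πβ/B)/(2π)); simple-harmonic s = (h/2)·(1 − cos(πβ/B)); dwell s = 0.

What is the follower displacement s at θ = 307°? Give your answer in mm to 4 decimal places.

seg 1 [0°–300.1°] dwell: s stays 0.0000
seg 2 [300.1°–333.2°] uniform, h=19: θ=307° here. β=6.9, B=33.1. 19·6.9/33.1 = 3.9607 → s = 3.9607

3.9607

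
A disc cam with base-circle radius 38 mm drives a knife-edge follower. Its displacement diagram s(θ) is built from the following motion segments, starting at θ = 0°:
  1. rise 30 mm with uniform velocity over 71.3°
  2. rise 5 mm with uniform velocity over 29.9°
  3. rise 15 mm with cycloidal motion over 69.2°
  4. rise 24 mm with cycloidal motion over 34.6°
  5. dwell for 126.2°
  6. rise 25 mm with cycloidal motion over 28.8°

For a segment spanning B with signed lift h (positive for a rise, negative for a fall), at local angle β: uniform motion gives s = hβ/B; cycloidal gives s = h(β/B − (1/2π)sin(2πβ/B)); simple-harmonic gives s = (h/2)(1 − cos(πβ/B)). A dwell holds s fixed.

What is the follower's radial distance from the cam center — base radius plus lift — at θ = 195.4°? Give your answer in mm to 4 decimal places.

seg 1 [0°–71.3°] uniform, h=30: full span → s += 30 → s = 30.0000
seg 2 [71.3°–101.2°] uniform, h=5: full span → s += 5 → s = 35.0000
seg 3 [101.2°–170.4°] cycloidal, h=15: full span → s += 15 → s = 50.0000
seg 4 [170.4°–205°] cycloidal, h=24: θ=195.4° here. β=25, B=34.6. 24·(0.7225 − sin(2π·0.7225)/(2π)) = 21.1041 → s = 71.1041
radial distance = base radius + s = 38 + 71.1041 = 109.1041

109.1041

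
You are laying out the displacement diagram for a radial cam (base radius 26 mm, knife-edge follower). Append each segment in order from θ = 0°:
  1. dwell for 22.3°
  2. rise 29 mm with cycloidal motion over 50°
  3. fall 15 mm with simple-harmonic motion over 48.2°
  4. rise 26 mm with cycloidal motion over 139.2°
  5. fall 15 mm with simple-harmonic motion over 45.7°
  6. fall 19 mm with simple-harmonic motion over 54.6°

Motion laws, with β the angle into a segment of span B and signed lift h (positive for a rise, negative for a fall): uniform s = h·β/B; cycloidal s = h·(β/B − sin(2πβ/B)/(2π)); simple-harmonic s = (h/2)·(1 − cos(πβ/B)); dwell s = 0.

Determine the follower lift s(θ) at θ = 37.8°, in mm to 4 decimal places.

seg 1 [0°–22.3°] dwell: s stays 0.0000
seg 2 [22.3°–72.3°] cycloidal, h=29: θ=37.8° here. β=15.5, B=50. 29·(0.3100 − sin(2π·0.3100)/(2π)) = 4.6986 → s = 4.6986

4.6986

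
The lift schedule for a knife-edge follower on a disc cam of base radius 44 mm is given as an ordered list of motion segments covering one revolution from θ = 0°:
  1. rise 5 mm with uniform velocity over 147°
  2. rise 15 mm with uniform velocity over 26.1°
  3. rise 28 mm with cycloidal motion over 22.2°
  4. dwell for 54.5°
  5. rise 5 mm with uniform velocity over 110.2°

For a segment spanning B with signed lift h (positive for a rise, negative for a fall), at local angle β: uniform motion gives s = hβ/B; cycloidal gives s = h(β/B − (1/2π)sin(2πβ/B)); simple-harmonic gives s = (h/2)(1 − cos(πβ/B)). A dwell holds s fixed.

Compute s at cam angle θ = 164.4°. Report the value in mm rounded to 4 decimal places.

seg 1 [0°–147°] uniform, h=5: full span → s += 5 → s = 5.0000
seg 2 [147°–173.1°] uniform, h=15: θ=164.4° here. β=17.4, B=26.1. 15·17.4/26.1 = 10.0000 → s = 15.0000

15.0000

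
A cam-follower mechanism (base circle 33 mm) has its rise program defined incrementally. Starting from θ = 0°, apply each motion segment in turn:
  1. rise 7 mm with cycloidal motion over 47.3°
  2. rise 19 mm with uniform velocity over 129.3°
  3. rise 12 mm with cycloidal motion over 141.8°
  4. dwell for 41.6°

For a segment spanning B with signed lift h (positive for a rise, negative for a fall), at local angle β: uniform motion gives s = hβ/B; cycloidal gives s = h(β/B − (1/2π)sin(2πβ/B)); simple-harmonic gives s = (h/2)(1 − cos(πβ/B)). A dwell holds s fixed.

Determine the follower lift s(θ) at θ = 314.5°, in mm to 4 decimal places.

seg 1 [0°–47.3°] cycloidal, h=7: full span → s += 7 → s = 7.0000
seg 2 [47.3°–176.6°] uniform, h=19: full span → s += 19 → s = 26.0000
seg 3 [176.6°–318.4°] cycloidal, h=12: θ=314.5° here. β=137.9, B=141.8. 12·(0.9725 − sin(2π·0.9725)/(2π)) = 11.9984 → s = 37.9984

37.9984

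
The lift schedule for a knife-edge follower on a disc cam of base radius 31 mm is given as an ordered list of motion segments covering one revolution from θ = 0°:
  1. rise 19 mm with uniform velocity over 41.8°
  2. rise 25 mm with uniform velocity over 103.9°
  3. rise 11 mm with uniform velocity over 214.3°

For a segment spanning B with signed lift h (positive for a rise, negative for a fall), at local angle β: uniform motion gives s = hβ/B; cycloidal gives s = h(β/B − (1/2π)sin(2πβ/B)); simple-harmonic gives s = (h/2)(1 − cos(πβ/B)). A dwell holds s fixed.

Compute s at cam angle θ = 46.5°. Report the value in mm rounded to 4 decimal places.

seg 1 [0°–41.8°] uniform, h=19: full span → s += 19 → s = 19.0000
seg 2 [41.8°–145.7°] uniform, h=25: θ=46.5° here. β=4.7, B=103.9. 25·4.7/103.9 = 1.1309 → s = 20.1309

20.1309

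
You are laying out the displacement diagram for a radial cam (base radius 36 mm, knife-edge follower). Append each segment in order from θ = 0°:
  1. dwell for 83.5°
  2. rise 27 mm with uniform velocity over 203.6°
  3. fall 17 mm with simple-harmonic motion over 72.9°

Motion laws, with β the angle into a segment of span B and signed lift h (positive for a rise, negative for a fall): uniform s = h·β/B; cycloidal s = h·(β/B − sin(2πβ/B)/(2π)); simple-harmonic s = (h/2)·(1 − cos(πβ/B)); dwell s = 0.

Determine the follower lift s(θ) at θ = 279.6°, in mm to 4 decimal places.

seg 1 [0°–83.5°] dwell: s stays 0.0000
seg 2 [83.5°–287.1°] uniform, h=27: θ=279.6° here. β=196.1, B=203.6. 27·196.1/203.6 = 26.0054 → s = 26.0054

26.0054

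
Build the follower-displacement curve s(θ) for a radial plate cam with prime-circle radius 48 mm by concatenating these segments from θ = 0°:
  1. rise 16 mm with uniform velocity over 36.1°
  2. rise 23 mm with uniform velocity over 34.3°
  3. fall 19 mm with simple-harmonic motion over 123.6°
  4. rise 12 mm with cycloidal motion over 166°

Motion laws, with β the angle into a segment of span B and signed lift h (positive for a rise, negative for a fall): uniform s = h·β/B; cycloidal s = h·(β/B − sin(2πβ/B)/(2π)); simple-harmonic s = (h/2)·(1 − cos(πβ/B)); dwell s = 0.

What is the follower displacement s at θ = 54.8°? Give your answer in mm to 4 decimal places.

seg 1 [0°–36.1°] uniform, h=16: full span → s += 16 → s = 16.0000
seg 2 [36.1°–70.4°] uniform, h=23: θ=54.8° here. β=18.7, B=34.3. 23·18.7/34.3 = 12.5394 → s = 28.5394

28.5394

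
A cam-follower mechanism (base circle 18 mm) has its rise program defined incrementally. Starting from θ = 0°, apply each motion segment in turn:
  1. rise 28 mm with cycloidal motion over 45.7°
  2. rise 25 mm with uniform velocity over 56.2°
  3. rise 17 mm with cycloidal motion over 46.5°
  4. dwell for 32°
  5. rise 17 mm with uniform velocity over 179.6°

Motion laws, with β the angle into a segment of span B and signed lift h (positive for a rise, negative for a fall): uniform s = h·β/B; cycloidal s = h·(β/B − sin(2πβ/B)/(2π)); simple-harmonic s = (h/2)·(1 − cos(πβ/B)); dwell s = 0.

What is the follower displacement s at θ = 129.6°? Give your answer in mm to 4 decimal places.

seg 1 [0°–45.7°] cycloidal, h=28: full span → s += 28 → s = 28.0000
seg 2 [45.7°–101.9°] uniform, h=25: full span → s += 25 → s = 53.0000
seg 3 [101.9°–148.4°] cycloidal, h=17: θ=129.6° here. β=27.7, B=46.5. 17·(0.5957 − sin(2π·0.5957)/(2π)) = 11.6575 → s = 64.6575

64.6575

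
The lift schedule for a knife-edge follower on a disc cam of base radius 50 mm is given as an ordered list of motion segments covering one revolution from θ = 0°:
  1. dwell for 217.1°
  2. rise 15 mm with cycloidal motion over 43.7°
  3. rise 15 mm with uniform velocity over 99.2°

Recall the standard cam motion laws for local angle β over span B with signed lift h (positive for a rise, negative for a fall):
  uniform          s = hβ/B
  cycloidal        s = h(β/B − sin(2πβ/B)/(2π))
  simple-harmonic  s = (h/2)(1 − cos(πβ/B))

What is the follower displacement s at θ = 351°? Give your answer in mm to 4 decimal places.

seg 1 [0°–217.1°] dwell: s stays 0.0000
seg 2 [217.1°–260.8°] cycloidal, h=15: full span → s += 15 → s = 15.0000
seg 3 [260.8°–360°] uniform, h=15: θ=351° here. β=90.2, B=99.2. 15·90.2/99.2 = 13.6391 → s = 28.6391

28.6391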